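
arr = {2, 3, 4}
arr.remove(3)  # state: {2, 4}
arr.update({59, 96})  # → {2, 4, 59, 96}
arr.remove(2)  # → {4, 59, 96}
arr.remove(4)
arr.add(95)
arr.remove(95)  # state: {59, 96}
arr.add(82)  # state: {59, 82, 96}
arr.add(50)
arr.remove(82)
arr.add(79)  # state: {50, 59, 79, 96}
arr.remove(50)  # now {59, 79, 96}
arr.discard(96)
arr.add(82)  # {59, 79, 82}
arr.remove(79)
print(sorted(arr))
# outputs [59, 82]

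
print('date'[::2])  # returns dt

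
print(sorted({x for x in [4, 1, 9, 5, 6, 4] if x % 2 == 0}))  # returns [4, 6]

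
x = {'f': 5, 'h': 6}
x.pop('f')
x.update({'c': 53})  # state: {'h': 6, 'c': 53}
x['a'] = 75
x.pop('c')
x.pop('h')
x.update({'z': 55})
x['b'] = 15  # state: {'a': 75, 'z': 55, 'b': 15}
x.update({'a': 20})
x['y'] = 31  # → {'a': 20, 'z': 55, 'b': 15, 'y': 31}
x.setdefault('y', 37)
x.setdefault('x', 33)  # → 33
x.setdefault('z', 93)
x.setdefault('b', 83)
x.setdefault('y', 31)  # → 31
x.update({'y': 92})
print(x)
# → {'a': 20, 'z': 55, 'b': 15, 'y': 92, 'x': 33}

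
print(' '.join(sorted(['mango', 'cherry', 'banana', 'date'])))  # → banana cherry date mango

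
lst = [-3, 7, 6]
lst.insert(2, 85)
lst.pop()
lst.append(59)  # [-3, 7, 85, 59]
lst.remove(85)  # [-3, 7, 59]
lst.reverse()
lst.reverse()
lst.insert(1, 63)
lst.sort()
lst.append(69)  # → [-3, 7, 59, 63, 69]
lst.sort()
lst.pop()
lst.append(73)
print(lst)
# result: [-3, 7, 59, 63, 73]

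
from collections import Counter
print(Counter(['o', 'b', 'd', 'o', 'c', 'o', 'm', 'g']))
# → Counter({'o': 3, 'b': 1, 'd': 1, 'c': 1, 'm': 1, 'g': 1})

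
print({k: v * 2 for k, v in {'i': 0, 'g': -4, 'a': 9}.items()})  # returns {'i': 0, 'g': -8, 'a': 18}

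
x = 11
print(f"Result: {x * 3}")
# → Result: 33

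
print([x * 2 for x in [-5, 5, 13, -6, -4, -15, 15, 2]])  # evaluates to [-10, 10, 26, -12, -8, -30, 30, 4]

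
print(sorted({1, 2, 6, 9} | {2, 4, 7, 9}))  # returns [1, 2, 4, 6, 7, 9]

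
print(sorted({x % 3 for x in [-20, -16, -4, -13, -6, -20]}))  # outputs [0, 1, 2]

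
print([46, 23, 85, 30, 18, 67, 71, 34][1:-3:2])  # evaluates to [23, 30]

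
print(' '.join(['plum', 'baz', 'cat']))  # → plum baz cat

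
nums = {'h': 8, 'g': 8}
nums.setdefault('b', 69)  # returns 69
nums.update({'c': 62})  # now {'h': 8, 'g': 8, 'b': 69, 'c': 62}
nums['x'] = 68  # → {'h': 8, 'g': 8, 'b': 69, 'c': 62, 'x': 68}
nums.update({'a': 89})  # {'h': 8, 'g': 8, 'b': 69, 'c': 62, 'x': 68, 'a': 89}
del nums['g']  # {'h': 8, 'b': 69, 'c': 62, 'x': 68, 'a': 89}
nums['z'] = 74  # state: {'h': 8, 'b': 69, 'c': 62, 'x': 68, 'a': 89, 'z': 74}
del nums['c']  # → {'h': 8, 'b': 69, 'x': 68, 'a': 89, 'z': 74}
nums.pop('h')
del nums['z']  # {'b': 69, 'x': 68, 'a': 89}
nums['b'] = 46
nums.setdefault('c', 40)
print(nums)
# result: {'b': 46, 'x': 68, 'a': 89, 'c': 40}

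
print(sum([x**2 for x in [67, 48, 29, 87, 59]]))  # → 18684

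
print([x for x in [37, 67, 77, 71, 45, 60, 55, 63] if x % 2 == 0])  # [60]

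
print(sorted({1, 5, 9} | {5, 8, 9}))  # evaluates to [1, 5, 8, 9]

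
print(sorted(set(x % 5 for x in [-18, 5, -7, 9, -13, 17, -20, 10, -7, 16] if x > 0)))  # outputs [0, 1, 2, 4]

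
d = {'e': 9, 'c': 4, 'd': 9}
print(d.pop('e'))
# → 9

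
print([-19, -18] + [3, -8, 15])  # [-19, -18, 3, -8, 15]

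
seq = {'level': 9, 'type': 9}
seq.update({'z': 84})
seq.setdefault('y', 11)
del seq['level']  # {'type': 9, 'z': 84, 'y': 11}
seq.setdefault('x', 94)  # 94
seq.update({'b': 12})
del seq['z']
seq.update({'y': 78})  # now {'type': 9, 'y': 78, 'x': 94, 'b': 12}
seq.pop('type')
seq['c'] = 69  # {'y': 78, 'x': 94, 'b': 12, 'c': 69}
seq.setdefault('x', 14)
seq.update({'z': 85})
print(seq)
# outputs {'y': 78, 'x': 94, 'b': 12, 'c': 69, 'z': 85}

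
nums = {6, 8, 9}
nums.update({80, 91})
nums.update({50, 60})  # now {6, 8, 9, 50, 60, 80, 91}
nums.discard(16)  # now {6, 8, 9, 50, 60, 80, 91}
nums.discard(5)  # {6, 8, 9, 50, 60, 80, 91}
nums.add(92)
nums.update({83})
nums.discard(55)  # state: {6, 8, 9, 50, 60, 80, 83, 91, 92}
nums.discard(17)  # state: {6, 8, 9, 50, 60, 80, 83, 91, 92}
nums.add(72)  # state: {6, 8, 9, 50, 60, 72, 80, 83, 91, 92}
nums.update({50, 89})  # {6, 8, 9, 50, 60, 72, 80, 83, 89, 91, 92}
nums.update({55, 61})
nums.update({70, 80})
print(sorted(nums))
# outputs [6, 8, 9, 50, 55, 60, 61, 70, 72, 80, 83, 89, 91, 92]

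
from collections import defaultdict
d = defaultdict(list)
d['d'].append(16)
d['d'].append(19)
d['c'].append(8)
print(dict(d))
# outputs {'d': [16, 19], 'c': [8]}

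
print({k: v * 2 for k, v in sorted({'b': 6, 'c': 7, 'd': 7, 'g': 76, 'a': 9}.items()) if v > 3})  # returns {'a': 18, 'b': 12, 'c': 14, 'd': 14, 'g': 152}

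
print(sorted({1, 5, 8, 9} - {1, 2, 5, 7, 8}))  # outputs [9]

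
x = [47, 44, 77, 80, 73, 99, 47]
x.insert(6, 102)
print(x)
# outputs [47, 44, 77, 80, 73, 99, 102, 47]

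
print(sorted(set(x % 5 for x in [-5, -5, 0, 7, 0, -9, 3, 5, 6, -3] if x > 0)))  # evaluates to [0, 1, 2, 3]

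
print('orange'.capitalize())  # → Orange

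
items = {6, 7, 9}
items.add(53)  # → {6, 7, 9, 53}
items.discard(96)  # {6, 7, 9, 53}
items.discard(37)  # {6, 7, 9, 53}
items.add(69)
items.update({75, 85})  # {6, 7, 9, 53, 69, 75, 85}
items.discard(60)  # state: {6, 7, 9, 53, 69, 75, 85}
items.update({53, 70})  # {6, 7, 9, 53, 69, 70, 75, 85}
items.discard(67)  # {6, 7, 9, 53, 69, 70, 75, 85}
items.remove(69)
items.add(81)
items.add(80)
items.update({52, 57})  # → {6, 7, 9, 52, 53, 57, 70, 75, 80, 81, 85}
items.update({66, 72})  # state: {6, 7, 9, 52, 53, 57, 66, 70, 72, 75, 80, 81, 85}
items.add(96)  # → {6, 7, 9, 52, 53, 57, 66, 70, 72, 75, 80, 81, 85, 96}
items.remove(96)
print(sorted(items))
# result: [6, 7, 9, 52, 53, 57, 66, 70, 72, 75, 80, 81, 85]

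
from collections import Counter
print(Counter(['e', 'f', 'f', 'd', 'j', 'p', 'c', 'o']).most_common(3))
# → [('f', 2), ('e', 1), ('d', 1)]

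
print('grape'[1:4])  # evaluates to rap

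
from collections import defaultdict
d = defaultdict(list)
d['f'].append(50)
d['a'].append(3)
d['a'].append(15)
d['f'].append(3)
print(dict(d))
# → {'f': [50, 3], 'a': [3, 15]}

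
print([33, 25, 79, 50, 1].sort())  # None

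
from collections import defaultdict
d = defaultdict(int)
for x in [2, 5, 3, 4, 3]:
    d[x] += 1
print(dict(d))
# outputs {2: 1, 5: 1, 3: 2, 4: 1}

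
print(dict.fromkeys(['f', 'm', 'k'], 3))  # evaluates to {'f': 3, 'm': 3, 'k': 3}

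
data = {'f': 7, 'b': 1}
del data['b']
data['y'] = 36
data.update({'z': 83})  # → {'f': 7, 'y': 36, 'z': 83}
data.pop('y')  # 36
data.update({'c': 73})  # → {'f': 7, 'z': 83, 'c': 73}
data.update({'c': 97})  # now {'f': 7, 'z': 83, 'c': 97}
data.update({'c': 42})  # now {'f': 7, 'z': 83, 'c': 42}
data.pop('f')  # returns 7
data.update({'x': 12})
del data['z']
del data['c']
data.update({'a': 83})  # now {'x': 12, 'a': 83}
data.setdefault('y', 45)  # 45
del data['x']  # {'a': 83, 'y': 45}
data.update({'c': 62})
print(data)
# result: {'a': 83, 'y': 45, 'c': 62}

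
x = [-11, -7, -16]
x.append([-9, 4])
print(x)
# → [-11, -7, -16, [-9, 4]]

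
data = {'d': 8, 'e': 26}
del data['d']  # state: {'e': 26}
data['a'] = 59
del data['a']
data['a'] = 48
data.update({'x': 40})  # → {'e': 26, 'a': 48, 'x': 40}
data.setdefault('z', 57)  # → 57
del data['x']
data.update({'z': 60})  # {'e': 26, 'a': 48, 'z': 60}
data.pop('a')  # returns 48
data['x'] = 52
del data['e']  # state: {'z': 60, 'x': 52}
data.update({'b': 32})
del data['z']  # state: {'x': 52, 'b': 32}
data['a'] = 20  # {'x': 52, 'b': 32, 'a': 20}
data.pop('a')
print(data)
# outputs {'x': 52, 'b': 32}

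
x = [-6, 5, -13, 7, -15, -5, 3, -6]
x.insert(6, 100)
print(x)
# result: [-6, 5, -13, 7, -15, -5, 100, 3, -6]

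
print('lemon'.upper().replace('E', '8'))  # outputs L8MON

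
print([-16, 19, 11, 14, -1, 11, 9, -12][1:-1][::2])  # [19, 14, 11]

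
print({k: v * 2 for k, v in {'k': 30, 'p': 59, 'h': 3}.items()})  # {'k': 60, 'p': 118, 'h': 6}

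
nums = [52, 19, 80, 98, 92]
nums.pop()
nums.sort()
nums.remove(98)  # [19, 52, 80]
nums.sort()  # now [19, 52, 80]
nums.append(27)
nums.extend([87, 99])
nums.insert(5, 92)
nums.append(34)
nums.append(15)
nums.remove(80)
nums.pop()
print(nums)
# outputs [19, 52, 27, 87, 92, 99, 34]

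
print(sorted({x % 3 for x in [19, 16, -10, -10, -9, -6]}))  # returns [0, 1, 2]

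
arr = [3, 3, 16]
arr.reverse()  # [16, 3, 3]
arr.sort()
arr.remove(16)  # [3, 3]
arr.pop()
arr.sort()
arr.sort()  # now [3]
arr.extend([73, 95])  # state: [3, 73, 95]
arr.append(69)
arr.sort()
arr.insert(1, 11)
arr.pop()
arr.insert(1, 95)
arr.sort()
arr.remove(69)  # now [3, 11, 73, 95]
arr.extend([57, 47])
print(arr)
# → [3, 11, 73, 95, 57, 47]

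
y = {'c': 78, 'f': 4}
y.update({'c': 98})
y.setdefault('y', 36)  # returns 36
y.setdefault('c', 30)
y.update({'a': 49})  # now {'c': 98, 'f': 4, 'y': 36, 'a': 49}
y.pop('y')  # 36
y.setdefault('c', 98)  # 98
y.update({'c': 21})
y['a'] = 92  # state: {'c': 21, 'f': 4, 'a': 92}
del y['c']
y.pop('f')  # 4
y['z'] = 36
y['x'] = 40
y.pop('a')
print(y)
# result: {'z': 36, 'x': 40}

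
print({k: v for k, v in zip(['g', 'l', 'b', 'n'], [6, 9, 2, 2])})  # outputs {'g': 6, 'l': 9, 'b': 2, 'n': 2}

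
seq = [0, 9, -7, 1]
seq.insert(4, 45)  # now [0, 9, -7, 1, 45]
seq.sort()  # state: [-7, 0, 1, 9, 45]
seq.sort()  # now [-7, 0, 1, 9, 45]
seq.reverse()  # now [45, 9, 1, 0, -7]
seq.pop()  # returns -7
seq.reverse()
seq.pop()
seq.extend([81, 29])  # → [0, 1, 9, 81, 29]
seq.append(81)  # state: [0, 1, 9, 81, 29, 81]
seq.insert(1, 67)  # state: [0, 67, 1, 9, 81, 29, 81]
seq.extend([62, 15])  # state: [0, 67, 1, 9, 81, 29, 81, 62, 15]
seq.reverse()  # [15, 62, 81, 29, 81, 9, 1, 67, 0]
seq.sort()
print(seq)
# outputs [0, 1, 9, 15, 29, 62, 67, 81, 81]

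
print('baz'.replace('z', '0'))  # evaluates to ba0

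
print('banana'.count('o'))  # 0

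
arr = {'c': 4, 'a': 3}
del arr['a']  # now {'c': 4}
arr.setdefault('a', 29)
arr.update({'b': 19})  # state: {'c': 4, 'a': 29, 'b': 19}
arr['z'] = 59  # {'c': 4, 'a': 29, 'b': 19, 'z': 59}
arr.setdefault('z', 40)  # 59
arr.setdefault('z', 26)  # 59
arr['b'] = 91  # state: {'c': 4, 'a': 29, 'b': 91, 'z': 59}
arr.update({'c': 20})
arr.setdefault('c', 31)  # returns 20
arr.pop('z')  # 59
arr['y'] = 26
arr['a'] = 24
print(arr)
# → {'c': 20, 'a': 24, 'b': 91, 'y': 26}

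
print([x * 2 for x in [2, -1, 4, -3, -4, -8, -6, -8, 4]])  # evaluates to [4, -2, 8, -6, -8, -16, -12, -16, 8]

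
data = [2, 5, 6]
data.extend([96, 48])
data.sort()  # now [2, 5, 6, 48, 96]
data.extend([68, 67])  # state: [2, 5, 6, 48, 96, 68, 67]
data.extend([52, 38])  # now [2, 5, 6, 48, 96, 68, 67, 52, 38]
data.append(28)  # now [2, 5, 6, 48, 96, 68, 67, 52, 38, 28]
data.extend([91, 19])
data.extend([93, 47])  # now [2, 5, 6, 48, 96, 68, 67, 52, 38, 28, 91, 19, 93, 47]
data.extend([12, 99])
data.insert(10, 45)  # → [2, 5, 6, 48, 96, 68, 67, 52, 38, 28, 45, 91, 19, 93, 47, 12, 99]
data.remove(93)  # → [2, 5, 6, 48, 96, 68, 67, 52, 38, 28, 45, 91, 19, 47, 12, 99]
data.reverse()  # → [99, 12, 47, 19, 91, 45, 28, 38, 52, 67, 68, 96, 48, 6, 5, 2]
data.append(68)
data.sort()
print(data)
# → [2, 5, 6, 12, 19, 28, 38, 45, 47, 48, 52, 67, 68, 68, 91, 96, 99]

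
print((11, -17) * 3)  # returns (11, -17, 11, -17, 11, -17)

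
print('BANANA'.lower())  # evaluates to banana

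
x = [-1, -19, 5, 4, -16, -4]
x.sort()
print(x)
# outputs [-19, -16, -4, -1, 4, 5]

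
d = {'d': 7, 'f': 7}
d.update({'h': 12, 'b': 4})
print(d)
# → {'d': 7, 'f': 7, 'h': 12, 'b': 4}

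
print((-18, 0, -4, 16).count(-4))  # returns 1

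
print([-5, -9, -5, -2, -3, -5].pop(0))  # -5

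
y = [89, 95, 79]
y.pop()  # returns 79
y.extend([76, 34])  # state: [89, 95, 76, 34]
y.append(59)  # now [89, 95, 76, 34, 59]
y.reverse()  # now [59, 34, 76, 95, 89]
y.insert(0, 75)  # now [75, 59, 34, 76, 95, 89]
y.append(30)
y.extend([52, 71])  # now [75, 59, 34, 76, 95, 89, 30, 52, 71]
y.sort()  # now [30, 34, 52, 59, 71, 75, 76, 89, 95]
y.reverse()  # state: [95, 89, 76, 75, 71, 59, 52, 34, 30]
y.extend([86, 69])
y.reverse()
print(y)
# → [69, 86, 30, 34, 52, 59, 71, 75, 76, 89, 95]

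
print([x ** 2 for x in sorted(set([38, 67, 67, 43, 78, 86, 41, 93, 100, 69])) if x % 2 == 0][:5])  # [1444, 6084, 7396, 10000]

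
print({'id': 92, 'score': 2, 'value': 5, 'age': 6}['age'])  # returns 6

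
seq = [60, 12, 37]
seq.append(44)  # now [60, 12, 37, 44]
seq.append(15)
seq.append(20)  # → [60, 12, 37, 44, 15, 20]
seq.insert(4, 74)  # [60, 12, 37, 44, 74, 15, 20]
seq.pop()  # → 20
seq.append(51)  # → [60, 12, 37, 44, 74, 15, 51]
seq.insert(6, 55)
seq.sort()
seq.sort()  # [12, 15, 37, 44, 51, 55, 60, 74]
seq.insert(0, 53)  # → [53, 12, 15, 37, 44, 51, 55, 60, 74]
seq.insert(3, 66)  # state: [53, 12, 15, 66, 37, 44, 51, 55, 60, 74]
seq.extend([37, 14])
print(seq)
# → [53, 12, 15, 66, 37, 44, 51, 55, 60, 74, 37, 14]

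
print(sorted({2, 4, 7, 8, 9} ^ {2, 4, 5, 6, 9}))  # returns [5, 6, 7, 8]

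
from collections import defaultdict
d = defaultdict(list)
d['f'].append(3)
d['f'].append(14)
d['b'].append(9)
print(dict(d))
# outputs {'f': [3, 14], 'b': [9]}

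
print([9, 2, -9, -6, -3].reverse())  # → None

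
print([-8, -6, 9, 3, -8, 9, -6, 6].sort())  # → None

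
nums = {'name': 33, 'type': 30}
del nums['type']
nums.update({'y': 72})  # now {'name': 33, 'y': 72}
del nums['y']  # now {'name': 33}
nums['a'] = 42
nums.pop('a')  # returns 42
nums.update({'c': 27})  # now {'name': 33, 'c': 27}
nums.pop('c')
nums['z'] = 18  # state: {'name': 33, 'z': 18}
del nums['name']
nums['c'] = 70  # {'z': 18, 'c': 70}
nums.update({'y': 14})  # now {'z': 18, 'c': 70, 'y': 14}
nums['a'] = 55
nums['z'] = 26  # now {'z': 26, 'c': 70, 'y': 14, 'a': 55}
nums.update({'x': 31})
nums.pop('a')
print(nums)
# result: {'z': 26, 'c': 70, 'y': 14, 'x': 31}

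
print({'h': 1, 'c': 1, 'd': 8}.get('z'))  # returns None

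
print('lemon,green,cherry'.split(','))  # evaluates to ['lemon', 'green', 'cherry']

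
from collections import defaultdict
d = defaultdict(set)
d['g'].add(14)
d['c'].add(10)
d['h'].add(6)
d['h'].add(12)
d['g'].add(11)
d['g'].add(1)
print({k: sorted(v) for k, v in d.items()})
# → {'g': [1, 11, 14], 'c': [10], 'h': [6, 12]}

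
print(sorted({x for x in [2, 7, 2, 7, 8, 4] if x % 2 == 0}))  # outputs [2, 4, 8]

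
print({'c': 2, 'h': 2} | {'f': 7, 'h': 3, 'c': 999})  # {'c': 999, 'h': 3, 'f': 7}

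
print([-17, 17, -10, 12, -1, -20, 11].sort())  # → None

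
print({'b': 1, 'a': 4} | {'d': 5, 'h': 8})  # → {'b': 1, 'a': 4, 'd': 5, 'h': 8}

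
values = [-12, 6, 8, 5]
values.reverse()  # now [5, 8, 6, -12]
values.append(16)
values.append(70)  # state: [5, 8, 6, -12, 16, 70]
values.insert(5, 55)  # [5, 8, 6, -12, 16, 55, 70]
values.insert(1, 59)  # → [5, 59, 8, 6, -12, 16, 55, 70]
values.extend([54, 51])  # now [5, 59, 8, 6, -12, 16, 55, 70, 54, 51]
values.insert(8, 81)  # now [5, 59, 8, 6, -12, 16, 55, 70, 81, 54, 51]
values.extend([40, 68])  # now [5, 59, 8, 6, -12, 16, 55, 70, 81, 54, 51, 40, 68]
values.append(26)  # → [5, 59, 8, 6, -12, 16, 55, 70, 81, 54, 51, 40, 68, 26]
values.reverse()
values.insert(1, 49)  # [26, 49, 68, 40, 51, 54, 81, 70, 55, 16, -12, 6, 8, 59, 5]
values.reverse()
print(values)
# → [5, 59, 8, 6, -12, 16, 55, 70, 81, 54, 51, 40, 68, 49, 26]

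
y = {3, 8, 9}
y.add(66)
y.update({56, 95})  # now {3, 8, 9, 56, 66, 95}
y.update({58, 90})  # {3, 8, 9, 56, 58, 66, 90, 95}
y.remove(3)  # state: {8, 9, 56, 58, 66, 90, 95}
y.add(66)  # {8, 9, 56, 58, 66, 90, 95}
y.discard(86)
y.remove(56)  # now {8, 9, 58, 66, 90, 95}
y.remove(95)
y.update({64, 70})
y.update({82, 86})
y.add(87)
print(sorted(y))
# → [8, 9, 58, 64, 66, 70, 82, 86, 87, 90]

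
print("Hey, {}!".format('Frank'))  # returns Hey, Frank!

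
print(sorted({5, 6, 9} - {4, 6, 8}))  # [5, 9]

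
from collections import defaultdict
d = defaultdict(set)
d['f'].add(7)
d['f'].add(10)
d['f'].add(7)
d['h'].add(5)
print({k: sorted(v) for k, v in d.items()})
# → {'f': [7, 10], 'h': [5]}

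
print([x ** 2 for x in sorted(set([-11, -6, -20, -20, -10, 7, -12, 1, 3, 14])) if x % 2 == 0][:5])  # [400, 144, 100, 36, 196]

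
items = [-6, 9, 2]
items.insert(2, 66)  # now [-6, 9, 66, 2]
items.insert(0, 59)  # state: [59, -6, 9, 66, 2]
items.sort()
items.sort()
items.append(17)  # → [-6, 2, 9, 59, 66, 17]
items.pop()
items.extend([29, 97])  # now [-6, 2, 9, 59, 66, 29, 97]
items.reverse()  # [97, 29, 66, 59, 9, 2, -6]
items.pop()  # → -6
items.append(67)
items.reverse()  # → [67, 2, 9, 59, 66, 29, 97]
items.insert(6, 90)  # [67, 2, 9, 59, 66, 29, 90, 97]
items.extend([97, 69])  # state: [67, 2, 9, 59, 66, 29, 90, 97, 97, 69]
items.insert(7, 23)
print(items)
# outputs [67, 2, 9, 59, 66, 29, 90, 23, 97, 97, 69]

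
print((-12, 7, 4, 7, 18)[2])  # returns 4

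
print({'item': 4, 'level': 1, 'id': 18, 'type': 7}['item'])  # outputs 4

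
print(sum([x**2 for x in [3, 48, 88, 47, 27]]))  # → 12995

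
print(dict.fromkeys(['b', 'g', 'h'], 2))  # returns {'b': 2, 'g': 2, 'h': 2}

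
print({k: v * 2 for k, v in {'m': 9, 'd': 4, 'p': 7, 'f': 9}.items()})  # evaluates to {'m': 18, 'd': 8, 'p': 14, 'f': 18}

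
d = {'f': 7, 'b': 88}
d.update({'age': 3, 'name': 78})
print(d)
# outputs {'f': 7, 'b': 88, 'age': 3, 'name': 78}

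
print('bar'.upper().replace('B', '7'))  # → 7AR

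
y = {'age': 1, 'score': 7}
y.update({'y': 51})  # {'age': 1, 'score': 7, 'y': 51}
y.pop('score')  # 7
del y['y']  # {'age': 1}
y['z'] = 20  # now {'age': 1, 'z': 20}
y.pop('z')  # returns 20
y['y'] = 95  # {'age': 1, 'y': 95}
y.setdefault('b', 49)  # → 49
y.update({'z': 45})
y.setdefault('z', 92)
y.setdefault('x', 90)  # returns 90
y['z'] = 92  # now {'age': 1, 'y': 95, 'b': 49, 'z': 92, 'x': 90}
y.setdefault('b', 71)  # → 49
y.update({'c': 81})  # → {'age': 1, 'y': 95, 'b': 49, 'z': 92, 'x': 90, 'c': 81}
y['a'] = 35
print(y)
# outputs {'age': 1, 'y': 95, 'b': 49, 'z': 92, 'x': 90, 'c': 81, 'a': 35}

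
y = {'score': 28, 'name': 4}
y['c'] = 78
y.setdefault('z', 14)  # 14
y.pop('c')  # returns 78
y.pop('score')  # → 28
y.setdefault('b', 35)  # 35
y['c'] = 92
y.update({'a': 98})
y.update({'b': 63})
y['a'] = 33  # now {'name': 4, 'z': 14, 'b': 63, 'c': 92, 'a': 33}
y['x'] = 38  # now {'name': 4, 'z': 14, 'b': 63, 'c': 92, 'a': 33, 'x': 38}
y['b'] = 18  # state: {'name': 4, 'z': 14, 'b': 18, 'c': 92, 'a': 33, 'x': 38}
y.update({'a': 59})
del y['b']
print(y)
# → {'name': 4, 'z': 14, 'c': 92, 'a': 59, 'x': 38}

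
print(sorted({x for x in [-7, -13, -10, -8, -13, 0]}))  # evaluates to [-13, -10, -8, -7, 0]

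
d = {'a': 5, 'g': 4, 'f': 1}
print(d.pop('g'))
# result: 4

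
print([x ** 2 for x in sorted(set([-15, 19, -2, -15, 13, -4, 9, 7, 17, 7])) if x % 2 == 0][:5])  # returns [16, 4]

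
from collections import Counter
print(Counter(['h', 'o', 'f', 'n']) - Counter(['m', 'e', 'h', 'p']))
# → Counter({'o': 1, 'f': 1, 'n': 1})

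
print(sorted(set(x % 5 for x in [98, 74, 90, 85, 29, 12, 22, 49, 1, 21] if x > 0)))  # [0, 1, 2, 3, 4]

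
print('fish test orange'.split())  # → ['fish', 'test', 'orange']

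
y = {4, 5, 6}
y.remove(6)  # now {4, 5}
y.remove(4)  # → {5}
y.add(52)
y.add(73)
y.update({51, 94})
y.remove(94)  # {5, 51, 52, 73}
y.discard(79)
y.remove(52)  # {5, 51, 73}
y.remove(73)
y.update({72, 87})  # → {5, 51, 72, 87}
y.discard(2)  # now {5, 51, 72, 87}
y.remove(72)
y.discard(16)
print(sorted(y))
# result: [5, 51, 87]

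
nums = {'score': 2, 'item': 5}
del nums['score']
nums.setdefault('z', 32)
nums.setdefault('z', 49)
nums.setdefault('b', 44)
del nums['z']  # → {'item': 5, 'b': 44}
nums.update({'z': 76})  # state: {'item': 5, 'b': 44, 'z': 76}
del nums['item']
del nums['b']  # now {'z': 76}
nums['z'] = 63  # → {'z': 63}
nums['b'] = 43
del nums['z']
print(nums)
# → {'b': 43}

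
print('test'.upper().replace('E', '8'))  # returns T8ST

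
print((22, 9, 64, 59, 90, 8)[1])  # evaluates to 9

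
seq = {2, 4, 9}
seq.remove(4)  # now {2, 9}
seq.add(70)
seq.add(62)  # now {2, 9, 62, 70}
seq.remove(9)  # {2, 62, 70}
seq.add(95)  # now {2, 62, 70, 95}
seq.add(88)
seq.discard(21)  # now {2, 62, 70, 88, 95}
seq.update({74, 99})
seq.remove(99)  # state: {2, 62, 70, 74, 88, 95}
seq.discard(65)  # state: {2, 62, 70, 74, 88, 95}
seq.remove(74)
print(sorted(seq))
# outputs [2, 62, 70, 88, 95]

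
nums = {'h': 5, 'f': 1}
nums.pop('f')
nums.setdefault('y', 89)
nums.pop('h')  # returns 5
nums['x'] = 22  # {'y': 89, 'x': 22}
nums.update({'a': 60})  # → {'y': 89, 'x': 22, 'a': 60}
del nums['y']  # {'x': 22, 'a': 60}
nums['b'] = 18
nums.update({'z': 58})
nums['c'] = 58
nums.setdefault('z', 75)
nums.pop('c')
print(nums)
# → {'x': 22, 'a': 60, 'b': 18, 'z': 58}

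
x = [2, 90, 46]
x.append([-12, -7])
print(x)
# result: [2, 90, 46, [-12, -7]]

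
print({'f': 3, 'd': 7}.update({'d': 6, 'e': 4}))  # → None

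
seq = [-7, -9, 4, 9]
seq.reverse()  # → [9, 4, -9, -7]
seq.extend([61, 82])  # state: [9, 4, -9, -7, 61, 82]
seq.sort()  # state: [-9, -7, 4, 9, 61, 82]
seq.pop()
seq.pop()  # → 61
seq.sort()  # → [-9, -7, 4, 9]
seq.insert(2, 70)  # [-9, -7, 70, 4, 9]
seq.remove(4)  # [-9, -7, 70, 9]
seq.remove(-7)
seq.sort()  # [-9, 9, 70]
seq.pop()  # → 70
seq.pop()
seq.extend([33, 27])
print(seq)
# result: [-9, 33, 27]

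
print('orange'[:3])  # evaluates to ora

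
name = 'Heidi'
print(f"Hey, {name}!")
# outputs Hey, Heidi!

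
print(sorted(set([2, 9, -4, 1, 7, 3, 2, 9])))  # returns [-4, 1, 2, 3, 7, 9]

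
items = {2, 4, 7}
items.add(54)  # {2, 4, 7, 54}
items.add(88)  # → {2, 4, 7, 54, 88}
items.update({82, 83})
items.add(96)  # {2, 4, 7, 54, 82, 83, 88, 96}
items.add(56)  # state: {2, 4, 7, 54, 56, 82, 83, 88, 96}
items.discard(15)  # {2, 4, 7, 54, 56, 82, 83, 88, 96}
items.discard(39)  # {2, 4, 7, 54, 56, 82, 83, 88, 96}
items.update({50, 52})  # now {2, 4, 7, 50, 52, 54, 56, 82, 83, 88, 96}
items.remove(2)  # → {4, 7, 50, 52, 54, 56, 82, 83, 88, 96}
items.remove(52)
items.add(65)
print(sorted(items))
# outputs [4, 7, 50, 54, 56, 65, 82, 83, 88, 96]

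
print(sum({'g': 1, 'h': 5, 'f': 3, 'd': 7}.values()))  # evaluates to 16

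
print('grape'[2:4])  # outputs ap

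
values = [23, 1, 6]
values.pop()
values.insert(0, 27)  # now [27, 23, 1]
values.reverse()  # [1, 23, 27]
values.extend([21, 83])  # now [1, 23, 27, 21, 83]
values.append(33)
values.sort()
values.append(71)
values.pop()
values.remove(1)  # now [21, 23, 27, 33, 83]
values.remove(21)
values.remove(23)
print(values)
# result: [27, 33, 83]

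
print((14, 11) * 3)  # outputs (14, 11, 14, 11, 14, 11)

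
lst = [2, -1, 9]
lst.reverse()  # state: [9, -1, 2]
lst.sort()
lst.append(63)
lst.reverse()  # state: [63, 9, 2, -1]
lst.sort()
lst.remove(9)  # [-1, 2, 63]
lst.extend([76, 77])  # [-1, 2, 63, 76, 77]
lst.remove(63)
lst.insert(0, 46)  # [46, -1, 2, 76, 77]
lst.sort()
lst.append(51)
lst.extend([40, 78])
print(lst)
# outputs [-1, 2, 46, 76, 77, 51, 40, 78]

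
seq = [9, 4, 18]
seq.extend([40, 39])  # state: [9, 4, 18, 40, 39]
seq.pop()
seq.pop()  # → 40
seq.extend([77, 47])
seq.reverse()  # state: [47, 77, 18, 4, 9]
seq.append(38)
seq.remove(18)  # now [47, 77, 4, 9, 38]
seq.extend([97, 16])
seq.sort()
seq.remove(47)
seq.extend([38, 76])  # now [4, 9, 16, 38, 77, 97, 38, 76]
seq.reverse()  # [76, 38, 97, 77, 38, 16, 9, 4]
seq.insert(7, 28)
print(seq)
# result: [76, 38, 97, 77, 38, 16, 9, 28, 4]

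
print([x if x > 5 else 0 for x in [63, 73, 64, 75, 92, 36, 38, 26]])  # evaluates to [63, 73, 64, 75, 92, 36, 38, 26]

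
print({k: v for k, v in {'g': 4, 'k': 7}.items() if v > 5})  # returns {'k': 7}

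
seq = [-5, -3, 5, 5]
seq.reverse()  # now [5, 5, -3, -5]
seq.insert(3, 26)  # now [5, 5, -3, 26, -5]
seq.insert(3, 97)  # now [5, 5, -3, 97, 26, -5]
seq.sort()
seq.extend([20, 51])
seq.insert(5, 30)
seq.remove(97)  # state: [-5, -3, 5, 5, 26, 30, 20, 51]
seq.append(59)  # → [-5, -3, 5, 5, 26, 30, 20, 51, 59]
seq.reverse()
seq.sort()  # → [-5, -3, 5, 5, 20, 26, 30, 51, 59]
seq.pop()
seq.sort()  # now [-5, -3, 5, 5, 20, 26, 30, 51]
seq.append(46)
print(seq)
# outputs [-5, -3, 5, 5, 20, 26, 30, 51, 46]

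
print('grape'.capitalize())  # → Grape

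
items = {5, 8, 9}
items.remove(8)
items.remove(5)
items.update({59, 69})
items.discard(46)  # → {9, 59, 69}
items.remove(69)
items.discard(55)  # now {9, 59}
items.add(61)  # {9, 59, 61}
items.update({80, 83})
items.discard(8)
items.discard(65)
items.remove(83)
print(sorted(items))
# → [9, 59, 61, 80]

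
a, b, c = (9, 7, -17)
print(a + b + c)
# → -1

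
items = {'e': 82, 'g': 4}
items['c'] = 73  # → {'e': 82, 'g': 4, 'c': 73}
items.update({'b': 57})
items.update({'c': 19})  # {'e': 82, 'g': 4, 'c': 19, 'b': 57}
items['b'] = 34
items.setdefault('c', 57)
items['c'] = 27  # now {'e': 82, 'g': 4, 'c': 27, 'b': 34}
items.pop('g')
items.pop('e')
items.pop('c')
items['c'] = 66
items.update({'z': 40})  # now {'b': 34, 'c': 66, 'z': 40}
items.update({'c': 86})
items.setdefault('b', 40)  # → 34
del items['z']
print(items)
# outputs {'b': 34, 'c': 86}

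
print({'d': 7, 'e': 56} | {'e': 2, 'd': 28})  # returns {'d': 28, 'e': 2}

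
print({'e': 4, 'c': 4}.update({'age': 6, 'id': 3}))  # None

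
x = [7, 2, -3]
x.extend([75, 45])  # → [7, 2, -3, 75, 45]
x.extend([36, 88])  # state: [7, 2, -3, 75, 45, 36, 88]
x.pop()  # 88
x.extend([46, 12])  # [7, 2, -3, 75, 45, 36, 46, 12]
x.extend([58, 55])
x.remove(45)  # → [7, 2, -3, 75, 36, 46, 12, 58, 55]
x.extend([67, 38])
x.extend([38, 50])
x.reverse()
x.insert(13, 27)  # [50, 38, 38, 67, 55, 58, 12, 46, 36, 75, -3, 2, 7, 27]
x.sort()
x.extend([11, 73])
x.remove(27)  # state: [-3, 2, 7, 12, 36, 38, 38, 46, 50, 55, 58, 67, 75, 11, 73]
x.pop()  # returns 73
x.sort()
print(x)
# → [-3, 2, 7, 11, 12, 36, 38, 38, 46, 50, 55, 58, 67, 75]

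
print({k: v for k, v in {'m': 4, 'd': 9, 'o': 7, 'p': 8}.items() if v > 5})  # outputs {'d': 9, 'o': 7, 'p': 8}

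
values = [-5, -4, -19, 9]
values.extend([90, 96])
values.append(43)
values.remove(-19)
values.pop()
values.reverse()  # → [96, 90, 9, -4, -5]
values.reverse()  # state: [-5, -4, 9, 90, 96]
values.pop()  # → 96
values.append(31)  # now [-5, -4, 9, 90, 31]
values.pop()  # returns 31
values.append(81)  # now [-5, -4, 9, 90, 81]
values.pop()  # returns 81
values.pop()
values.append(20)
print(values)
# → [-5, -4, 9, 20]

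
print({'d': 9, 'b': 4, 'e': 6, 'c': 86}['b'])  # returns 4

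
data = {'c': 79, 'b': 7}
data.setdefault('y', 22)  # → 22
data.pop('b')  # 7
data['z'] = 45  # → {'c': 79, 'y': 22, 'z': 45}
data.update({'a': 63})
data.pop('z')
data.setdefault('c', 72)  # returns 79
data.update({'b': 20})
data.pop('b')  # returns 20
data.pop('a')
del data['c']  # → {'y': 22}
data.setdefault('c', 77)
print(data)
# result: {'y': 22, 'c': 77}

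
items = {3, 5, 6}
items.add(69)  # {3, 5, 6, 69}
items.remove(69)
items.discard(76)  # {3, 5, 6}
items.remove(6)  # {3, 5}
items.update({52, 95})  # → {3, 5, 52, 95}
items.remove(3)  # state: {5, 52, 95}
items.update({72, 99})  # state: {5, 52, 72, 95, 99}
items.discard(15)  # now {5, 52, 72, 95, 99}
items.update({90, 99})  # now {5, 52, 72, 90, 95, 99}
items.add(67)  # {5, 52, 67, 72, 90, 95, 99}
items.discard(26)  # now {5, 52, 67, 72, 90, 95, 99}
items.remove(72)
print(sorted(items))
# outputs [5, 52, 67, 90, 95, 99]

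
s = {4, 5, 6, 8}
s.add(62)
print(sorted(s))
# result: [4, 5, 6, 8, 62]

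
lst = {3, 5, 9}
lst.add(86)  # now {3, 5, 9, 86}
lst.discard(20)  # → {3, 5, 9, 86}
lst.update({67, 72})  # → {3, 5, 9, 67, 72, 86}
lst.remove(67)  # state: {3, 5, 9, 72, 86}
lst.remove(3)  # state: {5, 9, 72, 86}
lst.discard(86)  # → {5, 9, 72}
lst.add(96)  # {5, 9, 72, 96}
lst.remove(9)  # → {5, 72, 96}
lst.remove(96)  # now {5, 72}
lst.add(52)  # {5, 52, 72}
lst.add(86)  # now {5, 52, 72, 86}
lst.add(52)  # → {5, 52, 72, 86}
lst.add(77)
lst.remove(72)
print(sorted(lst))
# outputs [5, 52, 77, 86]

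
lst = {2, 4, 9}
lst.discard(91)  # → {2, 4, 9}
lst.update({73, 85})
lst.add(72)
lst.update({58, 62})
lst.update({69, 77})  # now {2, 4, 9, 58, 62, 69, 72, 73, 77, 85}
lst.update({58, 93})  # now {2, 4, 9, 58, 62, 69, 72, 73, 77, 85, 93}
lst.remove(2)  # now {4, 9, 58, 62, 69, 72, 73, 77, 85, 93}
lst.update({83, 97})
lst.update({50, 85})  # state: {4, 9, 50, 58, 62, 69, 72, 73, 77, 83, 85, 93, 97}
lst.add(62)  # {4, 9, 50, 58, 62, 69, 72, 73, 77, 83, 85, 93, 97}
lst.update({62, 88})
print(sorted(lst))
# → [4, 9, 50, 58, 62, 69, 72, 73, 77, 83, 85, 88, 93, 97]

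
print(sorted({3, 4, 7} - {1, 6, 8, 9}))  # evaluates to [3, 4, 7]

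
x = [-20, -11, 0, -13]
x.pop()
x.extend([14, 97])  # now [-20, -11, 0, 14, 97]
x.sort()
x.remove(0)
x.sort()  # [-20, -11, 14, 97]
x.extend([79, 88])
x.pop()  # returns 88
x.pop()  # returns 79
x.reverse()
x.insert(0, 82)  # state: [82, 97, 14, -11, -20]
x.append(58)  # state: [82, 97, 14, -11, -20, 58]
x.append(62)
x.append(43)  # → [82, 97, 14, -11, -20, 58, 62, 43]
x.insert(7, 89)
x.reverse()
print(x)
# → [43, 89, 62, 58, -20, -11, 14, 97, 82]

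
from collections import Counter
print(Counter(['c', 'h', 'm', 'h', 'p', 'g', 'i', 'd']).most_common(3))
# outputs [('h', 2), ('c', 1), ('m', 1)]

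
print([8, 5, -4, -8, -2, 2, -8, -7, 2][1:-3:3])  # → [5, -2]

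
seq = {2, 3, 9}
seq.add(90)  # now {2, 3, 9, 90}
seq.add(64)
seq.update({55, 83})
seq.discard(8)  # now {2, 3, 9, 55, 64, 83, 90}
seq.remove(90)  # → {2, 3, 9, 55, 64, 83}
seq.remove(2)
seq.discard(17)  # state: {3, 9, 55, 64, 83}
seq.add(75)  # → {3, 9, 55, 64, 75, 83}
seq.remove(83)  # {3, 9, 55, 64, 75}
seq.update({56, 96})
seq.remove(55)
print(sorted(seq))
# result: [3, 9, 56, 64, 75, 96]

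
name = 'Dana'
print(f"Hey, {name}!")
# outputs Hey, Dana!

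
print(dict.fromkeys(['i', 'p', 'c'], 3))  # {'i': 3, 'p': 3, 'c': 3}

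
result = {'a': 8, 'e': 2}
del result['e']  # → {'a': 8}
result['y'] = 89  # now {'a': 8, 'y': 89}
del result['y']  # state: {'a': 8}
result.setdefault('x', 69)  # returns 69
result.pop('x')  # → 69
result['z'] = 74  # {'a': 8, 'z': 74}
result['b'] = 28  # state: {'a': 8, 'z': 74, 'b': 28}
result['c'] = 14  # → {'a': 8, 'z': 74, 'b': 28, 'c': 14}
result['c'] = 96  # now {'a': 8, 'z': 74, 'b': 28, 'c': 96}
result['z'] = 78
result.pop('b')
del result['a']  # {'z': 78, 'c': 96}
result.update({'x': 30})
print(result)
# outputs {'z': 78, 'c': 96, 'x': 30}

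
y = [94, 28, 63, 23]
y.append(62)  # [94, 28, 63, 23, 62]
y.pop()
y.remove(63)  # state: [94, 28, 23]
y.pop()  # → 23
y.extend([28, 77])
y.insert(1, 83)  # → [94, 83, 28, 28, 77]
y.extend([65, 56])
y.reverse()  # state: [56, 65, 77, 28, 28, 83, 94]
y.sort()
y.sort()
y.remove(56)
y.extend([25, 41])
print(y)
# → [28, 28, 65, 77, 83, 94, 25, 41]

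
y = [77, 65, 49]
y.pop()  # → 49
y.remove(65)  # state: [77]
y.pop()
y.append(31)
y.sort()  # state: [31]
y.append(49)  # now [31, 49]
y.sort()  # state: [31, 49]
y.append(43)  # [31, 49, 43]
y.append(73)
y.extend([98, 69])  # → [31, 49, 43, 73, 98, 69]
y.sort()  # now [31, 43, 49, 69, 73, 98]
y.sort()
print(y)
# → [31, 43, 49, 69, 73, 98]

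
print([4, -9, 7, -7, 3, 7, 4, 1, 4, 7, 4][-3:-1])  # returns [4, 7]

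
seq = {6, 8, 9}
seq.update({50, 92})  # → {6, 8, 9, 50, 92}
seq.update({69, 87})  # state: {6, 8, 9, 50, 69, 87, 92}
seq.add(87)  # {6, 8, 9, 50, 69, 87, 92}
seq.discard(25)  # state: {6, 8, 9, 50, 69, 87, 92}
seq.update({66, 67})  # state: {6, 8, 9, 50, 66, 67, 69, 87, 92}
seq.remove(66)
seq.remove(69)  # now {6, 8, 9, 50, 67, 87, 92}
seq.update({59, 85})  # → {6, 8, 9, 50, 59, 67, 85, 87, 92}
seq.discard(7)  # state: {6, 8, 9, 50, 59, 67, 85, 87, 92}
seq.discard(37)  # {6, 8, 9, 50, 59, 67, 85, 87, 92}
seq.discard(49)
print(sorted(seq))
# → [6, 8, 9, 50, 59, 67, 85, 87, 92]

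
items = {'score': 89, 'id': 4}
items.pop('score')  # 89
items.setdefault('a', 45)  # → 45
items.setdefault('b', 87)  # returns 87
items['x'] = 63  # {'id': 4, 'a': 45, 'b': 87, 'x': 63}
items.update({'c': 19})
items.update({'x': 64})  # {'id': 4, 'a': 45, 'b': 87, 'x': 64, 'c': 19}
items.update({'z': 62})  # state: {'id': 4, 'a': 45, 'b': 87, 'x': 64, 'c': 19, 'z': 62}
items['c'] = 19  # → {'id': 4, 'a': 45, 'b': 87, 'x': 64, 'c': 19, 'z': 62}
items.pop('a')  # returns 45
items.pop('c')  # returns 19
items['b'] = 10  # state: {'id': 4, 'b': 10, 'x': 64, 'z': 62}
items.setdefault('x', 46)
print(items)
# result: {'id': 4, 'b': 10, 'x': 64, 'z': 62}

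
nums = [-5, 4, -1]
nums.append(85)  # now [-5, 4, -1, 85]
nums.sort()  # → [-5, -1, 4, 85]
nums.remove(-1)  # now [-5, 4, 85]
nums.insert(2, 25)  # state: [-5, 4, 25, 85]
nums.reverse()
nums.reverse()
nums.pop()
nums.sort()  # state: [-5, 4, 25]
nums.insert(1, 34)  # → [-5, 34, 4, 25]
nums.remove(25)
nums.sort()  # [-5, 4, 34]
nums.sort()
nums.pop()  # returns 34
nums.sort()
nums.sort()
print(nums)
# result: [-5, 4]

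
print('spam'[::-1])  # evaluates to maps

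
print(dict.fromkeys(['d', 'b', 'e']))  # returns {'d': None, 'b': None, 'e': None}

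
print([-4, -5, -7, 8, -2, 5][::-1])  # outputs [5, -2, 8, -7, -5, -4]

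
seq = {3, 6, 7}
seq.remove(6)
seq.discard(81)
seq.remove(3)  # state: {7}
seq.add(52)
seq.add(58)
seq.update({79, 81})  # {7, 52, 58, 79, 81}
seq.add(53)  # {7, 52, 53, 58, 79, 81}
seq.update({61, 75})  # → {7, 52, 53, 58, 61, 75, 79, 81}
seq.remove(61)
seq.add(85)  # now {7, 52, 53, 58, 75, 79, 81, 85}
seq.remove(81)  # {7, 52, 53, 58, 75, 79, 85}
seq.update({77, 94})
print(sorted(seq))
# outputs [7, 52, 53, 58, 75, 77, 79, 85, 94]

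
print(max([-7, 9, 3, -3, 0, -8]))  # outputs 9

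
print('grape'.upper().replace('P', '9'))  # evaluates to GRA9E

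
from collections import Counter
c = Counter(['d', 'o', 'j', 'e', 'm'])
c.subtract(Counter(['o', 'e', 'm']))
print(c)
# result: Counter({'d': 1, 'j': 1, 'o': 0, 'e': 0, 'm': 0})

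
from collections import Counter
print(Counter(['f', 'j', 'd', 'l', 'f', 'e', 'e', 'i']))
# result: Counter({'f': 2, 'e': 2, 'j': 1, 'd': 1, 'l': 1, 'i': 1})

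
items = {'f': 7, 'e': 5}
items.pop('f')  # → 7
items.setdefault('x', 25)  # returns 25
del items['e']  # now {'x': 25}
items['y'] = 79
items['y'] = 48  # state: {'x': 25, 'y': 48}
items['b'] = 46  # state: {'x': 25, 'y': 48, 'b': 46}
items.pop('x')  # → 25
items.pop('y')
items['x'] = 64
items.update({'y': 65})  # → {'b': 46, 'x': 64, 'y': 65}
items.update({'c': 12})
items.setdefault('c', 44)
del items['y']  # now {'b': 46, 'x': 64, 'c': 12}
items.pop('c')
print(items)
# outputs {'b': 46, 'x': 64}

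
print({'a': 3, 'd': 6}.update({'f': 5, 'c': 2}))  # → None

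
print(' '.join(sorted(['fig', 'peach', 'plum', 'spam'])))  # fig peach plum spam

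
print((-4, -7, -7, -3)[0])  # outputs -4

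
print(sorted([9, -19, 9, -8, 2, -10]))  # [-19, -10, -8, 2, 9, 9]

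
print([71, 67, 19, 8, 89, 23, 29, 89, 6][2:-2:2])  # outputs [19, 89, 29]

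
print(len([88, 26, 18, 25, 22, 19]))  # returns 6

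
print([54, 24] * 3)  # [54, 24, 54, 24, 54, 24]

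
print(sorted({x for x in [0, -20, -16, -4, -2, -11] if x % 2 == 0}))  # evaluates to [-20, -16, -4, -2, 0]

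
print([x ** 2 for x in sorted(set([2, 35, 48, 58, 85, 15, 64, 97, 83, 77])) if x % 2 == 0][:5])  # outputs [4, 2304, 3364, 4096]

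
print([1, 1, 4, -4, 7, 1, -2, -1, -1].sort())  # None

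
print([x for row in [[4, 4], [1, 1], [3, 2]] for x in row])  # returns [4, 4, 1, 1, 3, 2]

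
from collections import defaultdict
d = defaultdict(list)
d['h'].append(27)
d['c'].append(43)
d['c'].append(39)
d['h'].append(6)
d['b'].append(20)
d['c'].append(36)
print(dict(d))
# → {'h': [27, 6], 'c': [43, 39, 36], 'b': [20]}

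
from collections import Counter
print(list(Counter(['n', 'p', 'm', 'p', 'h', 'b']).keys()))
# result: ['n', 'p', 'm', 'h', 'b']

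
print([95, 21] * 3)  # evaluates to [95, 21, 95, 21, 95, 21]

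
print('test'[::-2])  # te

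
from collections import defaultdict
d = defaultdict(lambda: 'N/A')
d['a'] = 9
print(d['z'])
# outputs N/A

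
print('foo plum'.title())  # Foo Plum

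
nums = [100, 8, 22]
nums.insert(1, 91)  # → [100, 91, 8, 22]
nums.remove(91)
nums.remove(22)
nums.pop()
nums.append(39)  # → [100, 39]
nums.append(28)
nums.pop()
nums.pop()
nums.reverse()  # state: [100]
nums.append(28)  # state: [100, 28]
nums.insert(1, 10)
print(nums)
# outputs [100, 10, 28]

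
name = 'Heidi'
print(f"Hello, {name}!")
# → Hello, Heidi!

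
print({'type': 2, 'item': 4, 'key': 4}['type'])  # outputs 2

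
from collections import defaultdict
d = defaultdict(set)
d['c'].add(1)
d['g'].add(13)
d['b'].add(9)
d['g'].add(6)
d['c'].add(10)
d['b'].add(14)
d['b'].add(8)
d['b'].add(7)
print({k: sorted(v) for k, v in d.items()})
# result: {'c': [1, 10], 'g': [6, 13], 'b': [7, 8, 9, 14]}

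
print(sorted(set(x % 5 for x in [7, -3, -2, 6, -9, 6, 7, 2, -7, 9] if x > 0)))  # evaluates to [1, 2, 4]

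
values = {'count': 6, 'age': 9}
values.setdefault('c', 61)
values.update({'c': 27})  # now {'count': 6, 'age': 9, 'c': 27}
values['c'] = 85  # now {'count': 6, 'age': 9, 'c': 85}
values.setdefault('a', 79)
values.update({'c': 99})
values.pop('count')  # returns 6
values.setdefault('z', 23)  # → 23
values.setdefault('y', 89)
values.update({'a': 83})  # {'age': 9, 'c': 99, 'a': 83, 'z': 23, 'y': 89}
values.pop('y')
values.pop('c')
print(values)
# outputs {'age': 9, 'a': 83, 'z': 23}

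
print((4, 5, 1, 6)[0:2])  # (4, 5)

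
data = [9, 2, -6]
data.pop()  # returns -6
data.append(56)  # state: [9, 2, 56]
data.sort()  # [2, 9, 56]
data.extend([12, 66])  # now [2, 9, 56, 12, 66]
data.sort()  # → [2, 9, 12, 56, 66]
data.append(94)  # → [2, 9, 12, 56, 66, 94]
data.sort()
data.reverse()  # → [94, 66, 56, 12, 9, 2]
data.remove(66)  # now [94, 56, 12, 9, 2]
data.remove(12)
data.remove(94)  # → [56, 9, 2]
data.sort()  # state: [2, 9, 56]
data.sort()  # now [2, 9, 56]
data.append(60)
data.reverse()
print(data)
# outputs [60, 56, 9, 2]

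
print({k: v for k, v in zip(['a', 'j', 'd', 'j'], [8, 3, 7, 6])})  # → {'a': 8, 'j': 6, 'd': 7}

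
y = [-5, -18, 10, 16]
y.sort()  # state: [-18, -5, 10, 16]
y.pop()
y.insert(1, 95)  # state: [-18, 95, -5, 10]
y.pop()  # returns 10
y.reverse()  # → [-5, 95, -18]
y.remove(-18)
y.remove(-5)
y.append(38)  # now [95, 38]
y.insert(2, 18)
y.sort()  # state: [18, 38, 95]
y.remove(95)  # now [18, 38]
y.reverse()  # [38, 18]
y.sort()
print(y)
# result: [18, 38]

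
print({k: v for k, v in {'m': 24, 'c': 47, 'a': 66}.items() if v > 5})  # {'m': 24, 'c': 47, 'a': 66}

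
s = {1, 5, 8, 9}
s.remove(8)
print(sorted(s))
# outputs [1, 5, 9]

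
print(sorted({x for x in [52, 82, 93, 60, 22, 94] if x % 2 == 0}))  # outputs [22, 52, 60, 82, 94]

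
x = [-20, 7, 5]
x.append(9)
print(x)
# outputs [-20, 7, 5, 9]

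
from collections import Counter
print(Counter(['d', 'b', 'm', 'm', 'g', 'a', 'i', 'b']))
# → Counter({'b': 2, 'm': 2, 'd': 1, 'g': 1, 'a': 1, 'i': 1})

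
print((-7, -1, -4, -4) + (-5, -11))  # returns (-7, -1, -4, -4, -5, -11)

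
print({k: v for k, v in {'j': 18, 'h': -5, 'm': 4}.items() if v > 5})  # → {'j': 18}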